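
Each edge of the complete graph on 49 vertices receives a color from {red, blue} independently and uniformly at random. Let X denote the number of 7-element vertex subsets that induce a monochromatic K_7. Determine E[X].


Let X = Σ_S X_S over the C(49, 7) = 85900584 subsets S of size 7, where X_S = 1 if the K_7 on S is monochromatic.
For a fixed S, the K_7 on S has C(7, 2) = 21 edges. P[all 21 edges red] = (1/2)^21, and likewise for blue, so P[monochromatic] = 2·(1/2)^21 = 2^{1 − 21} = 1/1048576.
By linearity: E[X] = C(49, 7) · 2^{1 − 21} = 85900584 · 1/1048576 = 10737573/131072.
Numerically: E[X] ≈ 81.9212.

E[X] = C(49,7)·2^(1−C(7,2)) = 10737573/131072 ≈ 81.9212.


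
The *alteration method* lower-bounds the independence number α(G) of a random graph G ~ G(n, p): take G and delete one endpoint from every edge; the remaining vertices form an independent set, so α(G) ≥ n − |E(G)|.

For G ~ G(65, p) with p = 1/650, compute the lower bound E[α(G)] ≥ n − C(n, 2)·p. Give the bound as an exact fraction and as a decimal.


E[|E(G)|] = C(65, 2)·p = 2080 · (1/650) = 16/5.
E[α(G)] ≥ n − E[|E(G)|] = 65 − 16/5 = 309/5.
Numerically: ≈ 61.80000.
(This is only a lower bound; the true E[α(G)] may be larger.)

E[α(G)] ≥ 309/5 ≈ 61.80000.


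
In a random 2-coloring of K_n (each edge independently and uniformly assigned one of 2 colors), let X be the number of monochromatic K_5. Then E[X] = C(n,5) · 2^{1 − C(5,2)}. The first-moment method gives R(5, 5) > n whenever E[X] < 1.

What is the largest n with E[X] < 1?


We need C(n, 5) · 2^{1 − 10} < 1, i.e. C(n, 5) < 2^{10 − 1} = 512.
Check values of n near the boundary:
  n = 9: C(9, 5) = 126; 126 < 512? YES
  n = 10: C(10, 5) = 252; 252 < 512? YES
  n = 11: C(11, 5) = 462; 462 < 512? YES
  n = 12: C(12, 5) = 792; 792 < 512? NO
  n = 13: C(13, 5) = 1287; 1287 < 512? NO
The largest n with C(n, 5) < 512 is n = 11 (where E[X] = 231/256 ≈ 0.902). Hence R(5, 5) > 11, i.e. R(5, 5) ≥ 12.

Largest n = 11; hence R(5, 5) > 11.


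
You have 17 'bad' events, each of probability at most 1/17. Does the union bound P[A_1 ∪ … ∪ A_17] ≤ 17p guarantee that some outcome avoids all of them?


Union bound: P[∪_{i=1}^{17} A_i] ≤ Σ_i P[A_i] ≤ 17·p = 17·(1/17) = 1.
Numerically: 1 ≈ 1.0000.
Is 1 < 1? NO.
Since the bound 1 is ≥ 1, the union bound is uninformative here; it does NOT by itself certify existence.

17·p = 1 ≈ 1.0000; existence NOT certified by the union bound.


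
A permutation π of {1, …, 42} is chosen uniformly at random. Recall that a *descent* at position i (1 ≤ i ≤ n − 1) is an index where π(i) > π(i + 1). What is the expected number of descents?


Write X = Σ X_I over i = 1, …, 41, with X_I the indicator of one descent.
There are 41 indicators.
For each fixed i, the pair (π(i), π(i+1)) is a uniformly random ordered pair of distinct values from {1, …, 42}; by symmetry P[π(i) > π(i+1)] = 1/2.
By linearity: E[X] = 41 · (1/2) = (42 − 1) · (1/2) = 41/2 ≈ 20.5000.

E[X] = 41/2 = 20.5000.


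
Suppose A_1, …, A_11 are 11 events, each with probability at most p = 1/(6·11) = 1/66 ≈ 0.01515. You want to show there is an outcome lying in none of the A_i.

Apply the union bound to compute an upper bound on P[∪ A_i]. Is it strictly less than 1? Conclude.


Union bound: P[∪_{i=1}^{11} A_i] ≤ Σ_i P[A_i] ≤ 11·p = 11·(1/66) = 1/6.
Numerically: 1/6 ≈ 0.16667.
Is 1/6 < 1? YES.
Since P[∪ A_i] ≤ 1/6 < 1, the complement has P[∩ A_i^c] ≥ 1 − 1/6 = 5/6 > 0, so some outcome avoids every A_i.

11·p = 1/6 ≈ 0.16667; existence CERTIFIED by the union bound.


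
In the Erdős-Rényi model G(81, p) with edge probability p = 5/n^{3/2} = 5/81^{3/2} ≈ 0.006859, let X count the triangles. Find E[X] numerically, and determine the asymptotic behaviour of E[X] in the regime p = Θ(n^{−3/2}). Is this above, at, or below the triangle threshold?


Number of potential triangles: C(81, 3) = 85320.
Each occurs with probability p³ ≈ (0.006859)³ ≈ 3.226468e-07.
By linearity: E[X] = C(81, 3)·p³ ≈ 85320 · 3.226468e-07 ≈ 0.0275.
Since α = 3/2 > 1, p = c/n^{3/2} = o(1/n) is below the triangle threshold p ~ 1/n. Asymptotically E[X] ~ (c³/6)·n^{3(1−α)} = (5³/6)·n^{-1.5} → 0, so by Markov's inequality G has no triangles w.h.p.

E[X] ≈ 0.0275; in regime p = Θ(1/n^{3/2}) E[X] tends to 0 (below the triangle threshold p ~ 1/n).


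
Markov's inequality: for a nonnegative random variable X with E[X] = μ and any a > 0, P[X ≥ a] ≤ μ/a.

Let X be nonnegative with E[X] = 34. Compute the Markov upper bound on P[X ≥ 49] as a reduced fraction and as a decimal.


μ = E[X] = 34, a = 49.
Markov: P[X ≥ 49] ≤ μ/a = (34)/49 = 34/49.
Numerically: ≈ 0.6939.
(Since a = 49 > μ = 34.0000, the bound 34/49 is < 1 and informative.)

P[X ≥ 49] ≤ 34/49 ≈ 0.6939.


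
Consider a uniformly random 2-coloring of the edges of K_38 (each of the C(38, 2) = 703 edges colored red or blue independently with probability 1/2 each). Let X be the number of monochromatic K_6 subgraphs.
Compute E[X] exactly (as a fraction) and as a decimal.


Let X = Σ_S X_S over the C(38, 6) = 2760681 subsets S of size 6, where X_S = 1 if the K_6 on S is monochromatic.
For a fixed S, the K_6 on S has C(6, 2) = 15 edges. P[all 15 edges red] = (1/2)^15, and likewise for blue, so P[monochromatic] = 2·(1/2)^15 = 2^{1 − 15} = 1/16384.
By linearity of expectation: E[X] = C(38, 6) · 2^{1 − 15} = 2760681 · 1/16384 = 2760681/16384.
Numerically: E[X] ≈ 168.498596.

E[X] = C(38,6)·2^(1−C(6,2)) = 2760681/16384 ≈ 168.498596.


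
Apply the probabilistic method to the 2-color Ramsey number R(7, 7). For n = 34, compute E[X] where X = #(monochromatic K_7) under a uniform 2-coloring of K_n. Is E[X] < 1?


E[X] = C(34, 7) · 2^{1 − 21} = 5379616 · 2^{−20} = 5379616/1048576.
As a reduced fraction: E[X] = 168113/32768 ≈ 5.13040.
Is E[X] < 1? NO.
Since E[X] ≥ 1, the first-moment bound is inconclusive at n = 34; it does NOT by itself certify R(7, 7) > 34.

E[X] = 168113/32768 ≈ 5.13040; E[X] ≥ 1; first-moment method inconclusive here.


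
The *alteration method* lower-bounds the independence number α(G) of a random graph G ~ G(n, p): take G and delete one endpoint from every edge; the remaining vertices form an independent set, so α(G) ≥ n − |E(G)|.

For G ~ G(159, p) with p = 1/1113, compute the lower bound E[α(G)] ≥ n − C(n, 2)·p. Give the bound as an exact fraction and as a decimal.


E[|E(G)|] = C(159, 2)·p = 12561 · (1/1113) = 79/7.
E[α(G)] ≥ n − E[|E(G)|] = 159 − 79/7 = 1034/7.
Numerically: ≈ 147.714.
(This is only a lower bound; the true E[α(G)] may be larger.)

E[α(G)] ≥ 1034/7 ≈ 147.714.


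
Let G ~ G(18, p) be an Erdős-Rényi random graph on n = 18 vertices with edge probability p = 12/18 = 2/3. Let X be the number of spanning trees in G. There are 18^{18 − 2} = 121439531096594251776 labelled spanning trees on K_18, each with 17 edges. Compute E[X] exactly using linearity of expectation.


K_18 has 18^{18 − 2} = 121439531096594251776 labelled spanning trees.
For each such spanning tree H, let X_H = 1 if all 17 edges of H are present in G. Then P[X_H = 1] = p^{17} = (2/3)^{17} = 131072/129140163.
Summing the indicators: E[X] = Σ_H E[X_H] = 121439531096594251776 · p^{17} = 121439531096594251776 · 131072/129140163 = 123256172596690944.
Numerically: E[X] ≈ 1.233e+17.

E[X] = 121439531096594251776 · (2/3)^{17} = 123256172596690944 ≈ 1.233e+17.


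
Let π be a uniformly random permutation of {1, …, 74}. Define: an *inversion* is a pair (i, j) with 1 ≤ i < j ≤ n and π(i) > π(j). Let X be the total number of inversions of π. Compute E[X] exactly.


Write X = Σ X_I over the C(74, 2) = 2701 pairs i < j, with X_I the indicator of one inversion.
There are 2701 indicators.
For each fixed pair i < j, the values π(i) and π(j) are two distinct elements of {1, …, 74} in uniformly random order; by symmetry P[π(i) > π(j)] = 1/2.
By linearity: E[X] = 2701 · (1/2) = C(74, 2) · (1/2) = 2701/2 = 2701/2 ≈ 1350.50000.

E[X] = 2701/2 = 1350.50000.


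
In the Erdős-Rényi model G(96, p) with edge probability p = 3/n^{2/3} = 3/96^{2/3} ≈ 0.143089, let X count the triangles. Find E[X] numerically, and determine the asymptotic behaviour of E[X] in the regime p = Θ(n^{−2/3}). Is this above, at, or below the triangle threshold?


Number of potential triangles: C(96, 3) = 142880.
Each occurs with probability p³ ≈ (0.143089)³ ≈ 2.92968750e-03.
By linearity: E[X] = C(96, 3)·p³ ≈ 142880 · 2.92968750e-03 ≈ 418.593750.
Since α = 2/3 < 1, p = c/n^{2/3} ≫ 1/n is above the triangle threshold p ~ 1/n. Asymptotically E[X] ~ (c³/6)·n^{3(1−α)} = (3³/6)·n^{1} → ∞; triangles are abundant w.h.p.

E[X] ≈ 418.593750; in regime p = Θ(1/n^{2/3}) E[X] diverges (above the triangle threshold p ~ 1/n).


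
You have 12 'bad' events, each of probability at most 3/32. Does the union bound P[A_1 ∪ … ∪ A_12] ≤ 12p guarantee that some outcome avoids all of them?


Union bound: P[∪_{i=1}^{12} A_i] ≤ Σ_i P[A_i] ≤ 12·p = 12·(3/32) = 9/8.
Numerically: 9/8 ≈ 1.125000.
Is 9/8 < 1? NO.
Since the bound 9/8 is ≥ 1, the union bound is uninformative here; it does NOT by itself certify existence.

12·p = 9/8 ≈ 1.125000; existence NOT certified by the union bound.


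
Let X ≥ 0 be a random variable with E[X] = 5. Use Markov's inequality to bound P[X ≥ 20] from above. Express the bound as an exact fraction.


μ = E[X] = 5, a = 20.
Markov: P[X ≥ 20] ≤ μ/a = (5)/20 = 1/4.
Numerically: ≈ 0.25000.
(Since a = 20 > μ = 5.00000, the bound 1/4 is < 1 and informative.)

P[X ≥ 20] ≤ 1/4 ≈ 0.25000.


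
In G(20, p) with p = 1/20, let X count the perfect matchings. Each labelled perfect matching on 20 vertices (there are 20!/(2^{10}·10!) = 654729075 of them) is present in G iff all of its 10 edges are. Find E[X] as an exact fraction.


K_20 has 20!/(2^{10}·10!) = 654729075 labelled perfect matchings.
For each such perfect matching H, let X_H = 1 if all 10 edges of H are present in G. Then P[X_H = 1] = p^{10} = (1/20)^{10} = 1/10240000000000.
By linearity: E[X] = Σ_H E[X_H] = 654729075 · p^{10} = 654729075 · 1/10240000000000 = 26189163/409600000000.
Numerically: E[X] ≈ 6.3938e-05.

E[X] = 654729075 · (1/20)^{10} = 26189163/409600000000 ≈ 6.3938e-05.


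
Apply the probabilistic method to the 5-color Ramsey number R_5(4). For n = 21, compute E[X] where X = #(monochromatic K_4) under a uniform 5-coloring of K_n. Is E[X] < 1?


E[X] = C(21, 4) · 5^{1 − 6} = 5985 · 5^{−5} = 5985/3125.
As a reduced fraction: E[X] = 1197/625 ≈ 1.915200.
Is E[X] < 1? NO.
Since E[X] ≥ 1, the first-moment bound is inconclusive at n = 21; it does NOT by itself certify R_5(4) > 21.

E[X] = 1197/625 ≈ 1.915200; E[X] ≥ 1; first-moment method inconclusive here.


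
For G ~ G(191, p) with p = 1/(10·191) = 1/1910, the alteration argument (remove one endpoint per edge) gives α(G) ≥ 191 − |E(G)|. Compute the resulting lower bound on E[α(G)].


E[|E(G)|] = C(191, 2)·p = 18145 · (1/1910) = 19/2.
E[α(G)] ≥ n − E[|E(G)|] = 191 − 19/2 = 363/2.
Numerically: ≈ 181.500000.
(This is only a lower bound; the true E[α(G)] may be larger.)

E[α(G)] ≥ 363/2 ≈ 181.500000.


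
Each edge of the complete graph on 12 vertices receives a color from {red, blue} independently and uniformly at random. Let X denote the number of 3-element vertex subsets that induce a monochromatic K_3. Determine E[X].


Let X = Σ_S X_S over the C(12, 3) = 220 subsets S of size 3, where X_S = 1 if the K_3 on S is monochromatic.
For a fixed S, the K_3 on S has C(3, 2) = 3 edges. P[all 3 edges red] = (1/2)^3, and likewise for blue, so P[monochromatic] = 2·(1/2)^3 = 2^{1 − 3} = 1/4.
By linearity of expectation: E[X] = C(12, 3) · 2^{1 − 3} = 220 · 1/4 = 55.
Numerically: E[X] ≈ 55.000000.

E[X] = C(12,3)·2^(1−C(3,2)) = 55 ≈ 55.000000.


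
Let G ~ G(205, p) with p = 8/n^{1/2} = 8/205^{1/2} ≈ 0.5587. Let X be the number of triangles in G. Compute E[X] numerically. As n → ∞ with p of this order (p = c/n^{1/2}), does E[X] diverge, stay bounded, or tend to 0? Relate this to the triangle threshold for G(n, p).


Number of potential triangles: C(205, 3) = 1414910.
Each occurs with probability p³ ≈ (0.5587)³ ≈ 1.744372e-01.
By linearity: E[X] = C(205, 3)·p³ ≈ 1414910 · 1.744372e-01 ≈ 246812.9742.
Since α = 1/2 < 1, p = c/n^{1/2} ≫ 1/n is above the triangle threshold p ~ 1/n. Asymptotically E[X] ~ (c³/6)·n^{3(1−α)} = (8³/6)·n^{1.5} → ∞; triangles are abundant w.h.p.

E[X] ≈ 246812.9742; in regime p = Θ(1/n^{1/2}) E[X] diverges (above the triangle threshold p ~ 1/n).


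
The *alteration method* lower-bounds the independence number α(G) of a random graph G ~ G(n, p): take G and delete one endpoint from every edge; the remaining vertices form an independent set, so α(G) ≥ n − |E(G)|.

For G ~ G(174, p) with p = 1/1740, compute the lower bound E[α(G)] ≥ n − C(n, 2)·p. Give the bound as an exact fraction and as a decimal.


E[|E(G)|] = C(174, 2)·p = 15051 · (1/1740) = 173/20.
E[α(G)] ≥ n − E[|E(G)|] = 174 − 173/20 = 3307/20.
Numerically: ≈ 165.35000.
(This is only a lower bound; the true E[α(G)] may be larger.)

E[α(G)] ≥ 3307/20 ≈ 165.35000.


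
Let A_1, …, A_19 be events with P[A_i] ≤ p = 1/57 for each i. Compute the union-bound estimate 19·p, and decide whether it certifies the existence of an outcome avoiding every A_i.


Union bound: P[∪_{i=1}^{19} A_i] ≤ Σ_i P[A_i] ≤ 19·p = 19·(1/57) = 1/3.
Numerically: 1/3 ≈ 0.3333333.
Is 1/3 < 1? YES.
Since P[∪ A_i] ≤ 1/3 < 1, the complement has P[∩ A_i^c] ≥ 1 − 1/3 = 2/3 > 0, so some outcome avoids every A_i.

19·p = 1/3 ≈ 0.3333333; existence CERTIFIED by the union bound.


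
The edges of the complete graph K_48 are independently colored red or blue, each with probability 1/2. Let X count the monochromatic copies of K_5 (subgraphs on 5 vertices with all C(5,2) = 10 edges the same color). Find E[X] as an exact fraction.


Let X = Σ_S X_S over the C(48, 5) = 1712304 subsets S of size 5, where X_S = 1 if the K_5 on S is monochromatic.
For a fixed S, the K_5 on S has C(5, 2) = 10 edges. P[all 10 edges red] = (1/2)^10, and likewise for blue, so P[monochromatic] = 2·(1/2)^10 = 2^{1 − 10} = 1/512.
By linearity of expectation: E[X] = C(48, 5) · 2^{1 − 10} = 1712304 · 1/512 = 107019/32.
Numerically: E[X] ≈ 3344.343750.

E[X] = C(48,5)·2^(1−C(5,2)) = 107019/32 ≈ 3344.343750.


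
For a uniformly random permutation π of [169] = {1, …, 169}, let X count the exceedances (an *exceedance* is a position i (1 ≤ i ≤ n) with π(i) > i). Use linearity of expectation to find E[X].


Write X = Σ_{i=1}^{169} X_i, where X_i = 1_{π(i) > i}.
For each fixed i, π(i) is uniform over {1, …, 169} (marginal of a uniform permutation), so P[π(i) > i] = (n − i)/n. Summing: Σ_{i=1}^{169} (n − i)/n = (0 + 1 + … + 168)/169 = 169(169 − 1)/(2·169) = (169 − 1)/2.
Hence E[X] = Σ_{i=1}^{169} (169 − i)/169 = 84 ≈ 84.0000.

E[X] = 84 = 84.0000.


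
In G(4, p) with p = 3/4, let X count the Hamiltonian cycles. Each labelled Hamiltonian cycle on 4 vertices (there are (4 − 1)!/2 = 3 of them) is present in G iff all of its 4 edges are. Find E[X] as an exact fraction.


K_4 has (4 − 1)!/2 = 3 labelled Hamiltonian cycles.
For each such Hamiltonian cycle H, let X_H = 1 if all 4 edges of H are present in G. Then P[X_H = 1] = p^{4} = (3/4)^{4} = 81/256.
By linearity of expectation: E[X] = Σ_H E[X_H] = 3 · p^{4} = 3 · 81/256 = 243/256.
Numerically: E[X] ≈ 0.949.

E[X] = 3 · (3/4)^{4} = 243/256 ≈ 0.949.


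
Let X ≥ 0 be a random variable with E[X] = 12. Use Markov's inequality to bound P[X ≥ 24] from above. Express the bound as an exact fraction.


μ = E[X] = 12, a = 24.
Markov: P[X ≥ 24] ≤ μ/a = (12)/24 = 1/2.
Numerically: ≈ 0.50000.
(Since a = 24 > μ = 12.00000, the bound 1/2 is < 1 and informative.)

P[X ≥ 24] ≤ 1/2 ≈ 0.50000.


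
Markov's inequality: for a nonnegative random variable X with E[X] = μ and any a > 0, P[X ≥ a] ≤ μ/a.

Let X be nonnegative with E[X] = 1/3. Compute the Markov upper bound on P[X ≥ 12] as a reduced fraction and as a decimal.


μ = E[X] = 1/3, a = 12.
Markov: P[X ≥ 12] ≤ μ/a = (1/3)/12 = 1/36.
Numerically: ≈ 0.0278.
(Since a = 12 > μ = 0.3333, the bound 1/36 is < 1 and informative.)

P[X ≥ 12] ≤ 1/36 ≈ 0.0278.


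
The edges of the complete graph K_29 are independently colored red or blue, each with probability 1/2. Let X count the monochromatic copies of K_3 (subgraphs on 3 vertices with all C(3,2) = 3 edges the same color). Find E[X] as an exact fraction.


Let X = Σ_S X_S over the C(29, 3) = 3654 subsets S of size 3, where X_S = 1 if the K_3 on S is monochromatic.
For a fixed S, the K_3 on S has C(3, 2) = 3 edges. P[all 3 edges red] = (1/2)^3, and likewise for blue, so P[monochromatic] = 2·(1/2)^3 = 2^{1 − 3} = 1/4.
By linearity: E[X] = C(29, 3) · 2^{1 − 3} = 3654 · 1/4 = 1827/2.
Numerically: E[X] ≈ 913.500.

E[X] = C(29,3)·2^(1−C(3,2)) = 1827/2 ≈ 913.500.


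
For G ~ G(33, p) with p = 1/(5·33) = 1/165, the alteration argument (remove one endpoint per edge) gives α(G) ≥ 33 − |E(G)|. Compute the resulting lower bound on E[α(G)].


E[|E(G)|] = C(33, 2)·p = 528 · (1/165) = 16/5.
E[α(G)] ≥ n − E[|E(G)|] = 33 − 16/5 = 149/5.
Numerically: ≈ 29.800000.
(This is only a lower bound; the true E[α(G)] may be larger.)

E[α(G)] ≥ 149/5 ≈ 29.800000.


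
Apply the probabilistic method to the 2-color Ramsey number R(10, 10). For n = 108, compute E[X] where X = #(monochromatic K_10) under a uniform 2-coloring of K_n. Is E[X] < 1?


E[X] = C(108, 10) · 2^{1 − 45} = 38722819230810 · 2^{−44} = 38722819230810/17592186044416.
As a reduced fraction: E[X] = 19361409615405/8796093022208 ≈ 2.201.
Is E[X] < 1? NO.
Since E[X] ≥ 1, the first-moment bound is inconclusive at n = 108; it does NOT by itself certify R(10, 10) > 108.

E[X] = 19361409615405/8796093022208 ≈ 2.201; E[X] ≥ 1; first-moment method inconclusive here.


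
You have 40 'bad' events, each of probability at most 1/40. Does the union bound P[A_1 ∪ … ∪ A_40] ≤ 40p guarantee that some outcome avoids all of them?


Union bound: P[∪_{i=1}^{40} A_i] ≤ Σ_i P[A_i] ≤ 40·p = 40·(1/40) = 1.
Numerically: 1 ≈ 1.0000.
Is 1 < 1? NO.
Since the bound 1 is ≥ 1, the union bound is uninformative here; it does NOT by itself certify existence.

40·p = 1 ≈ 1.0000; existence NOT certified by the union bound.


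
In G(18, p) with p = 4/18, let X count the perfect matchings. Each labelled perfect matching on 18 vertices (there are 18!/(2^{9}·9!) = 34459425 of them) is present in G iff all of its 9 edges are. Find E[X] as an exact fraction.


K_18 has 18!/(2^{9}·9!) = 34459425 labelled perfect matchings.
For each such perfect matching H, let X_H = 1 if all 9 edges of H are present in G. Then P[X_H = 1] = p^{9} = (2/9)^{9} = 512/387420489.
By linearity of expectation: E[X] = Σ_H E[X_H] = 34459425 · p^{9} = 34459425 · 512/387420489 = 217817600/4782969.
Numerically: E[X] ≈ 45.5402.

E[X] = 34459425 · (2/9)^{9} = 217817600/4782969 ≈ 45.5402.


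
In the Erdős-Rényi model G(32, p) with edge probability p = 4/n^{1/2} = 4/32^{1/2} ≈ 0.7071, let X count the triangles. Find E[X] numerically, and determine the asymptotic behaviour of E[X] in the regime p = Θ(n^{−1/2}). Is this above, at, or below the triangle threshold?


Number of potential triangles: C(32, 3) = 4960.
Each occurs with probability p³ ≈ (0.7071)³ ≈ 3.535534e-01.
By linearity: E[X] = C(32, 3)·p³ ≈ 4960 · 3.535534e-01 ≈ 1753.6248.
Since α = 1/2 < 1, p = c/n^{1/2} ≫ 1/n is above the triangle threshold p ~ 1/n. Asymptotically E[X] ~ (c³/6)·n^{3(1−α)} = (4³/6)·n^{1.5} → ∞; triangles are abundant w.h.p.

E[X] ≈ 1753.6248; in regime p = Θ(1/n^{1/2}) E[X] diverges (above the triangle threshold p ~ 1/n).


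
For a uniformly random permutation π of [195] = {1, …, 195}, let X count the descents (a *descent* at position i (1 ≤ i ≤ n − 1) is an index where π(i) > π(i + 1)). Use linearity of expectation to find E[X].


Write X = Σ X_I over i = 1, …, 194, with X_I the indicator of one descent.
There are 194 indicators.
For each fixed i, the pair (π(i), π(i+1)) is a uniformly random ordered pair of distinct values from {1, …, 195}; by symmetry P[π(i) > π(i+1)] = 1/2.
By linearity: E[X] = 194 · (1/2) = (195 − 1) · (1/2) = 97 ≈ 97.00000.

E[X] = 97 = 97.00000.


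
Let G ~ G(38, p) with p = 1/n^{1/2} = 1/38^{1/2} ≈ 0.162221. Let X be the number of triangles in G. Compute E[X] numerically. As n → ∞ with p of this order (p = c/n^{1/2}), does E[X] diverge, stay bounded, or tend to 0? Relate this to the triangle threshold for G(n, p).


Number of potential triangles: C(38, 3) = 8436.
Each occurs with probability p³ ≈ (0.162221)³ ≈ 4.26898477e-03.
By linearity: E[X] = C(38, 3)·p³ ≈ 8436 · 4.26898477e-03 ≈ 36.013155.
Since α = 1/2 < 1, p = c/n^{1/2} ≫ 1/n is above the triangle threshold p ~ 1/n. Asymptotically E[X] ~ (c³/6)·n^{3(1−α)} = (1³/6)·n^{1.5} → ∞; triangles are abundant w.h.p.

E[X] ≈ 36.013155; in regime p = Θ(1/n^{1/2}) E[X] diverges (above the triangle threshold p ~ 1/n).


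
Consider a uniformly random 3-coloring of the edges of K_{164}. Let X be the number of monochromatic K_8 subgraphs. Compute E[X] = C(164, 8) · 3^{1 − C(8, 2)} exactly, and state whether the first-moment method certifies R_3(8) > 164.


E[X] = C(164, 8) · 3^{1 − 28} = 10912535409348 · 3^{−27} = 10912535409348/7625597484987.
As a reduced fraction: E[X] = 404167978124/282429536481 ≈ 1.4310.
Is E[X] < 1? NO.
Since E[X] ≥ 1, the first-moment bound is inconclusive at n = 164; it does NOT by itself certify R_3(8) > 164.

E[X] = 404167978124/282429536481 ≈ 1.4310; E[X] ≥ 1; first-moment method inconclusive here.


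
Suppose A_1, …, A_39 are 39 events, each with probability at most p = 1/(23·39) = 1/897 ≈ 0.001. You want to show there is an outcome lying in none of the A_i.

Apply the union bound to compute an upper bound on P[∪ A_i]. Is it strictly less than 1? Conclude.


Union bound: P[∪_{i=1}^{39} A_i] ≤ Σ_i P[A_i] ≤ 39·p = 39·(1/897) = 1/23.
Numerically: 1/23 ≈ 0.043.
Is 1/23 < 1? YES.
Since P[∪ A_i] ≤ 1/23 < 1, the complement has P[∩ A_i^c] ≥ 1 − 1/23 = 22/23 > 0, so some outcome avoids every A_i.

39·p = 1/23 ≈ 0.043; existence CERTIFIED by the union bound.


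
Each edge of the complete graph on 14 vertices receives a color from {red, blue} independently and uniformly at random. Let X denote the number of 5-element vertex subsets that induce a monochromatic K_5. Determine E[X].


Let X = Σ_S X_S over the C(14, 5) = 2002 subsets S of size 5, where X_S = 1 if the K_5 on S is monochromatic.
For a fixed S, the K_5 on S has C(5, 2) = 10 edges. P[all 10 edges red] = (1/2)^10, and likewise for blue, so P[monochromatic] = 2·(1/2)^10 = 2^{1 − 10} = 1/512.
By linearity: E[X] = C(14, 5) · 2^{1 − 10} = 2002 · 1/512 = 1001/256.
Numerically: E[X] ≈ 3.9102.

E[X] = C(14,5)·2^(1−C(5,2)) = 1001/256 ≈ 3.9102.


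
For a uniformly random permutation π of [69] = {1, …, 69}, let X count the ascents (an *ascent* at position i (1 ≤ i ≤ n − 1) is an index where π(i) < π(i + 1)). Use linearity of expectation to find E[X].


Write X = Σ X_I over i = 1, …, 68, with X_I the indicator of one ascent.
There are 68 indicators.
For each fixed i, the pair (π(i), π(i+1)) is a uniformly random ordered pair of distinct values from {1, …, 69}; by symmetry P[π(i) < π(i+1)] = 1/2.
By linearity: E[X] = 68 · (1/2) = (69 − 1) · (1/2) = 34 ≈ 34.000.

E[X] = 34 = 34.000.


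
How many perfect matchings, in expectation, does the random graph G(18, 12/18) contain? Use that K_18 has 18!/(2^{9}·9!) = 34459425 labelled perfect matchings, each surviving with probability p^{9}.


K_18 has 18!/(2^{9}·9!) = 34459425 labelled perfect matchings.
For each such perfect matching H, let X_H = 1 if all 9 edges of H are present in G. Then P[X_H = 1] = p^{9} = (2/3)^{9} = 512/19683.
By linearity: E[X] = Σ_H E[X_H] = 34459425 · p^{9} = 34459425 · 512/19683 = 217817600/243.
Numerically: E[X] ≈ 8.9637e+05.

E[X] = 34459425 · (2/3)^{9} = 217817600/243 ≈ 8.9637e+05.


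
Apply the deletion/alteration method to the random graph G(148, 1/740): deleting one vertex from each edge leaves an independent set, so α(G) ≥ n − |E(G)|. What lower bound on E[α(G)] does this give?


E[|E(G)|] = C(148, 2)·p = 10878 · (1/740) = 147/10.
E[α(G)] ≥ n − E[|E(G)|] = 148 − 147/10 = 1333/10.
Numerically: ≈ 133.30000.
(This is only a lower bound; the true E[α(G)] may be larger.)

E[α(G)] ≥ 1333/10 ≈ 133.30000.


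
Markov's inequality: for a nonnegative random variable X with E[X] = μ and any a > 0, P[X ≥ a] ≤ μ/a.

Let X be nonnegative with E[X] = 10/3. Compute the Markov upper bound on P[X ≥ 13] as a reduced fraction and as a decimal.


μ = E[X] = 10/3, a = 13.
Markov: P[X ≥ 13] ≤ μ/a = (10/3)/13 = 10/39.
Numerically: ≈ 0.25641.
(Since a = 13 > μ = 3.33333, the bound 10/39 is < 1 and informative.)

P[X ≥ 13] ≤ 10/39 ≈ 0.25641.


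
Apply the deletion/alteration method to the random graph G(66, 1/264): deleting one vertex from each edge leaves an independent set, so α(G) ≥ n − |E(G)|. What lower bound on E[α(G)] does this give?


E[|E(G)|] = C(66, 2)·p = 2145 · (1/264) = 65/8.
E[α(G)] ≥ n − E[|E(G)|] = 66 − 65/8 = 463/8.
Numerically: ≈ 57.875.
(This is only a lower bound; the true E[α(G)] may be larger.)

E[α(G)] ≥ 463/8 ≈ 57.875.


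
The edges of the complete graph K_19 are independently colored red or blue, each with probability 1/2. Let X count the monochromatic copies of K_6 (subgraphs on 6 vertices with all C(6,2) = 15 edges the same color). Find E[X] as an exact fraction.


Let X = Σ_S X_S over the C(19, 6) = 27132 subsets S of size 6, where X_S = 1 if the K_6 on S is monochromatic.
For a fixed S, the K_6 on S has C(6, 2) = 15 edges. P[all 15 edges red] = (1/2)^15, and likewise for blue, so P[monochromatic] = 2·(1/2)^15 = 2^{1 − 15} = 1/16384.
Summing: E[X] = C(19, 6) · 2^{1 − 15} = 27132 · 1/16384 = 6783/4096.
Numerically: E[X] ≈ 1.6560.

E[X] = C(19,6)·2^(1−C(6,2)) = 6783/4096 ≈ 1.6560.


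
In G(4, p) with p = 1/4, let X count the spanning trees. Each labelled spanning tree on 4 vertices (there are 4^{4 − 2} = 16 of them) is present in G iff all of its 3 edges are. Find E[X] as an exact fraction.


K_4 has 4^{4 − 2} = 16 labelled spanning trees.
For each such spanning tree H, let X_H = 1 if all 3 edges of H are present in G. Then P[X_H = 1] = p^{3} = (1/4)^{3} = 1/64.
Summing the indicators: E[X] = Σ_H E[X_H] = 16 · p^{3} = 16 · 1/64 = 1/4.
Numerically: E[X] ≈ 0.25.

E[X] = 16 · (1/4)^{3} = 1/4 ≈ 0.25.


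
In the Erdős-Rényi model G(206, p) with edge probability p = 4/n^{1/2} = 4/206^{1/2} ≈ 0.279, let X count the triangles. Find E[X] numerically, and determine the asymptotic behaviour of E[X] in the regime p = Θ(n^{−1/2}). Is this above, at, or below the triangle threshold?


Number of potential triangles: C(206, 3) = 1435820.
Each occurs with probability p³ ≈ (0.279)³ ≈ 2.16461e-02.
By linearity: E[X] = C(206, 3)·p³ ≈ 1435820 · 2.16461e-02 ≈ 31079.866.
Since α = 1/2 < 1, p = c/n^{1/2} ≫ 1/n is above the triangle threshold p ~ 1/n. Asymptotically E[X] ~ (c³/6)·n^{3(1−α)} = (4³/6)·n^{1.5} → ∞; triangles are abundant w.h.p.

E[X] ≈ 31079.866; in regime p = Θ(1/n^{1/2}) E[X] diverges (above the triangle threshold p ~ 1/n).


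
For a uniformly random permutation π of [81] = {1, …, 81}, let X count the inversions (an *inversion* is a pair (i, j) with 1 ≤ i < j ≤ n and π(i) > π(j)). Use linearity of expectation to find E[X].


Write X = Σ X_I over the C(81, 2) = 3240 pairs i < j, with X_I the indicator of one inversion.
There are 3240 indicators.
For each fixed pair i < j, the values π(i) and π(j) are two distinct elements of {1, …, 81} in uniformly random order; by symmetry P[π(i) > π(j)] = 1/2.
By linearity: E[X] = 3240 · (1/2) = C(81, 2) · (1/2) = 3240/2 = 1620 ≈ 1620.000000.

E[X] = 1620 = 1620.000000.


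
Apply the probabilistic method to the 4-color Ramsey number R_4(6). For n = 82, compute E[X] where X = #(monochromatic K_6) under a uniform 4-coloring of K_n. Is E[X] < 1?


E[X] = C(82, 6) · 4^{1 − 15} = 350161812 · 4^{−14} = 350161812/268435456.
As a reduced fraction: E[X] = 87540453/67108864 ≈ 1.304.
Is E[X] < 1? NO.
Since E[X] ≥ 1, the first-moment bound is inconclusive at n = 82; it does NOT by itself certify R_4(6) > 82.

E[X] = 87540453/67108864 ≈ 1.304; E[X] ≥ 1; first-moment method inconclusive here.


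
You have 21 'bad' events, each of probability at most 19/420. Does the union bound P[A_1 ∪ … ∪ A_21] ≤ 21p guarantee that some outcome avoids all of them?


Union bound: P[∪_{i=1}^{21} A_i] ≤ Σ_i P[A_i] ≤ 21·p = 21·(19/420) = 19/20.
Numerically: 19/20 ≈ 0.950.
Is 19/20 < 1? YES.
Since P[∪ A_i] ≤ 19/20 < 1, the complement has P[∩ A_i^c] ≥ 1 − 19/20 = 1/20 > 0, so some outcome avoids every A_i.

21·p = 19/20 ≈ 0.950; existence CERTIFIED by the union bound.


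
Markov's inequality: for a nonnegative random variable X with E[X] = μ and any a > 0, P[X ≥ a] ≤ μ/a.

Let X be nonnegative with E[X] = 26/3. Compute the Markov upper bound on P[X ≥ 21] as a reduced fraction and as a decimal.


μ = E[X] = 26/3, a = 21.
Markov: P[X ≥ 21] ≤ μ/a = (26/3)/21 = 26/63.
Numerically: ≈ 0.41270.
(Since a = 21 > μ = 8.66667, the bound 26/63 is < 1 and informative.)

P[X ≥ 21] ≤ 26/63 ≈ 0.41270.


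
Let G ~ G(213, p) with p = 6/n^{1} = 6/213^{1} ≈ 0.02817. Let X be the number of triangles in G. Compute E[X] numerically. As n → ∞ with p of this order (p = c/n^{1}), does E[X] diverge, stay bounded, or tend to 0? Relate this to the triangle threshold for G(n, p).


Number of potential triangles: C(213, 3) = 1587986.
Each occurs with probability p³ ≈ (0.02817)³ ≈ 2.235193e-05.
By linearity: E[X] = C(213, 3)·p³ ≈ 1587986 · 2.235193e-05 ≈ 35.4945.
Here α = 1, so p = 6/n is exactly at the triangle threshold p ~ 1/n. Asymptotically E[X] → c³/6 = 6³/6 = 36 ≈ 36.0000, a bounded constant. In this regime the triangle count is asymptotically Poisson(c³/6).

E[X] ≈ 35.4945; in regime p = Θ(1/n^{1}) E[X] stays bounded (at the triangle threshold p ~ 1/n).


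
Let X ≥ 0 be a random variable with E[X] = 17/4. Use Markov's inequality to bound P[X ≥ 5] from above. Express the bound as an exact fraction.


μ = E[X] = 17/4, a = 5.
Markov: P[X ≥ 5] ≤ μ/a = (17/4)/5 = 17/20.
Numerically: ≈ 0.850.
(Since a = 5 > μ = 4.250, the bound 17/20 is < 1 and informative.)

P[X ≥ 5] ≤ 17/20 ≈ 0.850.


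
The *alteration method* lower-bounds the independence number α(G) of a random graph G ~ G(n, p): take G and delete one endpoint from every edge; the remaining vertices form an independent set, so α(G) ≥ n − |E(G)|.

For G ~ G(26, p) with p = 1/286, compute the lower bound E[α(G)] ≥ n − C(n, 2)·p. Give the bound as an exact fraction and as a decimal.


E[|E(G)|] = C(26, 2)·p = 325 · (1/286) = 25/22.
E[α(G)] ≥ n − E[|E(G)|] = 26 − 25/22 = 547/22.
Numerically: ≈ 24.8636.
(This is only a lower bound; the true E[α(G)] may be larger.)

E[α(G)] ≥ 547/22 ≈ 24.8636.


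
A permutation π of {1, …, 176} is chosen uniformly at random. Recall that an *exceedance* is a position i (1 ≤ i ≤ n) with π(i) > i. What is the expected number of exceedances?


Write X = Σ_{i=1}^{176} X_i, where X_i = 1_{π(i) > i}.
For each fixed i, π(i) is uniform over {1, …, 176} (marginal of a uniform permutation), so P[π(i) > i] = (n − i)/n. Summing: Σ_{i=1}^{176} (n − i)/n = (0 + 1 + … + 175)/176 = 176(176 − 1)/(2·176) = (176 − 1)/2.
Hence E[X] = Σ_{i=1}^{176} (176 − i)/176 = 175/2 ≈ 87.50000.

E[X] = 175/2 = 87.50000.


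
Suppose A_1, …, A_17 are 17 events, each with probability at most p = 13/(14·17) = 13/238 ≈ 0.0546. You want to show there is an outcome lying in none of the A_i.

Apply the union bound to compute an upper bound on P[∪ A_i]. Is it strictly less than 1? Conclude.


Union bound: P[∪_{i=1}^{17} A_i] ≤ Σ_i P[A_i] ≤ 17·p = 17·(13/238) = 13/14.
Numerically: 13/14 ≈ 0.9286.
Is 13/14 < 1? YES.
Since P[∪ A_i] ≤ 13/14 < 1, the complement has P[∩ A_i^c] ≥ 1 − 13/14 = 1/14 > 0, so some outcome avoids every A_i.

17·p = 13/14 ≈ 0.9286; existence CERTIFIED by the union bound.


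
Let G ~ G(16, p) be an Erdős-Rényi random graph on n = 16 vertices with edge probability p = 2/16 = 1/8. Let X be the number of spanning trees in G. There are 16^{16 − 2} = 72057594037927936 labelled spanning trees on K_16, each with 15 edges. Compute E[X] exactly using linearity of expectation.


K_16 has 16^{16 − 2} = 72057594037927936 labelled spanning trees.
For each such spanning tree H, let X_H = 1 if all 15 edges of H are present in G. Then P[X_H = 1] = p^{15} = (1/8)^{15} = 1/35184372088832.
Summing the indicators: E[X] = Σ_H E[X_H] = 72057594037927936 · p^{15} = 72057594037927936 · 1/35184372088832 = 2048.
Numerically: E[X] ≈ 2.05e+03.

E[X] = 72057594037927936 · (1/8)^{15} = 2048 ≈ 2.05e+03.


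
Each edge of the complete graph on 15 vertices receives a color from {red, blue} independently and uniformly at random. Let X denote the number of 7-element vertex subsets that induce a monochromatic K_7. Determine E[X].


Let X = Σ_S X_S over the C(15, 7) = 6435 subsets S of size 7, where X_S = 1 if the K_7 on S is monochromatic.
For a fixed S, the K_7 on S has C(7, 2) = 21 edges. P[all 21 edges red] = (1/2)^21, and likewise for blue, so P[monochromatic] = 2·(1/2)^21 = 2^{1 − 21} = 1/1048576.
By linearity: E[X] = C(15, 7) · 2^{1 − 21} = 6435 · 1/1048576 = 6435/1048576.
Numerically: E[X] ≈ 0.006137.

E[X] = C(15,7)·2^(1−C(7,2)) = 6435/1048576 ≈ 0.006137.


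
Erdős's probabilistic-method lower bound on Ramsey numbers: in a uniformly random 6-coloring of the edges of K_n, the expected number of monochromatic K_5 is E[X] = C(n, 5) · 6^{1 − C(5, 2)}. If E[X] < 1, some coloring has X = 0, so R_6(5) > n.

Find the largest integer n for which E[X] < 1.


We need C(n, 5) · 6^{1 − 10} < 1, i.e. C(n, 5) < 6^{10 − 1} = 10077696.
Check values of n near the boundary:
  n = 66: C(66, 5) = 8936928; 8936928 < 10077696? YES
  n = 67: C(67, 5) = 9657648; 9657648 < 10077696? YES
  n = 68: C(68, 5) = 10424128; 10424128 < 10077696? NO
The largest n with C(n, 5) < 10077696 is n = 67 (where E[X] = 67067/69984 ≈ 0.958319). Hence R_6(5) > 67, i.e. R_6(5) ≥ 68.

Largest n = 67; hence R_6(5) > 67.


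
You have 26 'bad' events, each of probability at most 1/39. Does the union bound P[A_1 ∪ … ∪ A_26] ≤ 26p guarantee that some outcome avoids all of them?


Union bound: P[∪_{i=1}^{26} A_i] ≤ Σ_i P[A_i] ≤ 26·p = 26·(1/39) = 2/3.
Numerically: 2/3 ≈ 0.66667.
Is 2/3 < 1? YES.
Since P[∪ A_i] ≤ 2/3 < 1, the complement has P[∩ A_i^c] ≥ 1 − 2/3 = 1/3 > 0, so some outcome avoids every A_i.

26·p = 2/3 ≈ 0.66667; existence CERTIFIED by the union bound.


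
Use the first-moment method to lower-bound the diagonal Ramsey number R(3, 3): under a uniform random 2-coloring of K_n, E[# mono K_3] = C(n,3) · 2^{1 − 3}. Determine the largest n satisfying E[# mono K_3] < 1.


We need C(n, 3) · 2^{1 − 3} < 1, i.e. C(n, 3) < 2^{3 − 1} = 4.
Check values of n near the boundary:
  n = 3: C(3, 3) = 1; 1 < 4? YES
  n = 4: C(4, 3) = 4; 4 < 4? NO
  n = 5: C(5, 3) = 10; 10 < 4? NO
  n = 6: C(6, 3) = 20; 20 < 4? NO
The largest n with C(n, 3) < 4 is n = 3 (where E[X] = 1/4 ≈ 0.250). Hence R(3, 3) > 3, i.e. R(3, 3) ≥ 4.

Largest n = 3; hence R(3, 3) > 3.


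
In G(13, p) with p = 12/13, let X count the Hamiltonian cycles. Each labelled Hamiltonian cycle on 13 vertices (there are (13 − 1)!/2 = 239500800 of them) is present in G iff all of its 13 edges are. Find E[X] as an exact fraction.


K_13 has (13 − 1)!/2 = 239500800 labelled Hamiltonian cycles.
For each such Hamiltonian cycle H, let X_H = 1 if all 13 edges of H are present in G. Then P[X_H = 1] = p^{13} = (12/13)^{13} = 106993205379072/302875106592253.
By linearity of expectation: E[X] = Σ_H E[X_H] = 239500800 · p^{13} = 239500800 · 106993205379072/302875106592253 = 25624958282852047257600/302875106592253.
Numerically: E[X] ≈ 8.461e+07.

E[X] = 239500800 · (12/13)^{13} = 25624958282852047257600/302875106592253 ≈ 8.461e+07.


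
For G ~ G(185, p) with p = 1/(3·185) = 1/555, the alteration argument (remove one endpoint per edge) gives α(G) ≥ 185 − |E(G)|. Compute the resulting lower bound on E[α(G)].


E[|E(G)|] = C(185, 2)·p = 17020 · (1/555) = 92/3.
E[α(G)] ≥ n − E[|E(G)|] = 185 − 92/3 = 463/3.
Numerically: ≈ 154.333.
(This is only a lower bound; the true E[α(G)] may be larger.)

E[α(G)] ≥ 463/3 ≈ 154.333.


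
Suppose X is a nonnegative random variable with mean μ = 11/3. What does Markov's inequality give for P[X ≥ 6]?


μ = E[X] = 11/3, a = 6.
Markov: P[X ≥ 6] ≤ μ/a = (11/3)/6 = 11/18.
Numerically: ≈ 0.611.
(Since a = 6 > μ = 3.667, the bound 11/18 is < 1 and informative.)

P[X ≥ 6] ≤ 11/18 ≈ 0.611.


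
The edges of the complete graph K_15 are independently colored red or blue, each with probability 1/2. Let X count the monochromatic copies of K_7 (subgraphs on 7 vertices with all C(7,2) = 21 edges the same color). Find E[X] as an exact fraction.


Let X = Σ_S X_S over the C(15, 7) = 6435 subsets S of size 7, where X_S = 1 if the K_7 on S is monochromatic.
For a fixed S, the K_7 on S has C(7, 2) = 21 edges. P[all 21 edges red] = (1/2)^21, and likewise for blue, so P[monochromatic] = 2·(1/2)^21 = 2^{1 − 21} = 1/1048576.
By linearity: E[X] = C(15, 7) · 2^{1 − 21} = 6435 · 1/1048576 = 6435/1048576.
Numerically: E[X] ≈ 0.00614.

E[X] = C(15,7)·2^(1−C(7,2)) = 6435/1048576 ≈ 0.00614.


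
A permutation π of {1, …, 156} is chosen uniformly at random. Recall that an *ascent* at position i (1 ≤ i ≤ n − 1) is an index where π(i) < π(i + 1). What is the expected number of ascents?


Write X = Σ X_I over i = 1, …, 155, with X_I the indicator of one ascent.
There are 155 indicators.
For each fixed i, the pair (π(i), π(i+1)) is a uniformly random ordered pair of distinct values from {1, …, 156}; by symmetry P[π(i) < π(i+1)] = 1/2.
By linearity: E[X] = 155 · (1/2) = (156 − 1) · (1/2) = 155/2 ≈ 77.500.

E[X] = 155/2 = 77.500.


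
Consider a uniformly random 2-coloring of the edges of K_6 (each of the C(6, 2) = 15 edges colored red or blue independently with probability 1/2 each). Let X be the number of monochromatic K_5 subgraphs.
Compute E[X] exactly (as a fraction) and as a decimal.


Let X = Σ_S X_S over the C(6, 5) = 6 subsets S of size 5, where X_S = 1 if the K_5 on S is monochromatic.
For a fixed S, the K_5 on S has C(5, 2) = 10 edges. P[all 10 edges red] = (1/2)^10, and likewise for blue, so P[monochromatic] = 2·(1/2)^10 = 2^{1 − 10} = 1/512.
By linearity: E[X] = C(6, 5) · 2^{1 − 10} = 6 · 1/512 = 3/256.
Numerically: E[X] ≈ 0.0117.

E[X] = C(6,5)·2^(1−C(5,2)) = 3/256 ≈ 0.0117.


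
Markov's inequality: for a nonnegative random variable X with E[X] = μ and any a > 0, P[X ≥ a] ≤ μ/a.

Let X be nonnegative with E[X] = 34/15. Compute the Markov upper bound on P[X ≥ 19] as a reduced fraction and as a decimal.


μ = E[X] = 34/15, a = 19.
Markov: P[X ≥ 19] ≤ μ/a = (34/15)/19 = 34/285.
Numerically: ≈ 0.119.
(Since a = 19 > μ = 2.267, the bound 34/285 is < 1 and informative.)

P[X ≥ 19] ≤ 34/285 ≈ 0.119.


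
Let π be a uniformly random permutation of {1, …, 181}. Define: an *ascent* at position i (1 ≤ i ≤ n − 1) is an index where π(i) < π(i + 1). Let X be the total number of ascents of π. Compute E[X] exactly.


Write X = Σ X_I over i = 1, …, 180, with X_I the indicator of one ascent.
There are 180 indicators.
For each fixed i, the pair (π(i), π(i+1)) is a uniformly random ordered pair of distinct values from {1, …, 181}; by symmetry P[π(i) < π(i+1)] = 1/2.
By linearity: E[X] = 180 · (1/2) = (181 − 1) · (1/2) = 90 ≈ 90.000000.

E[X] = 90 = 90.000000.
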